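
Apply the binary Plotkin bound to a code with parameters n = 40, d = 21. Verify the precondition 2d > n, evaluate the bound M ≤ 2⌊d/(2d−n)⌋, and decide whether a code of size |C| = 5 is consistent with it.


Plotkin bound M ≤ 20; given |C| = 5 ≤ bound (satisfied).

Check applicability: 2d = 42, n = 40.
2d − n = 2 > 0, so Plotkin applies.
Compute d/(2d−n) = 21/2 ≈ 10.5000.
⌊d/(2d−n)⌋ = 10.
Plotkin bound: M ≤ 2·10 = 20.
Given |C| = 5, check: satisfied.
This |C| is below the Plotkin bound.


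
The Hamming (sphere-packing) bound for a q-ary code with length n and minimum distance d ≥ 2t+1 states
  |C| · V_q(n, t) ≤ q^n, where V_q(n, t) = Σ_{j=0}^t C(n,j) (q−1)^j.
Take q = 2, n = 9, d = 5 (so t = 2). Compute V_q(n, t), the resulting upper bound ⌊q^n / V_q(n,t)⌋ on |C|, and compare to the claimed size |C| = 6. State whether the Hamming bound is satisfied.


V_q(n, t) = 46, q^n = 512, Hamming bound = 11, |C| = 6 ≤ bound (satisfied).

Step 1: Compute V_q(n, t) = Σ_{j=0}^2 C(n, j) (q−1)^j.
  j = 0: C(9,0)·(1)^0 = 1·1 = 1.
  j = 1: C(9,1)·(1)^1 = 9·1 = 9.
  j = 2: C(9,2)·(1)^2 = 36·1 = 36.
  V_q(n, t) = 1 + 9 + 36 = 46.
Step 2: q^n = 2^9 = 512.
Step 3: Hamming bound ⌊q^n / V_q(n,t)⌋ = ⌊512/46⌋ = 11.
Step 4: Compare |C| = 6 to 11: satisfied.
The claimed |C| lies below the Hamming bound.


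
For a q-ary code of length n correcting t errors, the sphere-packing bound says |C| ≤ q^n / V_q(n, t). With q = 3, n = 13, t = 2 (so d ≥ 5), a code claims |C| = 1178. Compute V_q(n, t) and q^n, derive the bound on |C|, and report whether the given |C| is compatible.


V_q(n, t) = 339, q^n = 1594323, Hamming bound = 4703, |C| = 1178 ≤ bound (satisfied).

Step 1: Compute V_q(n, t) = Σ_{j=0}^2 C(n, j) (q−1)^j.
  j = 0: C(13,0)·(2)^0 = 1·1 = 1.
  j = 1: C(13,1)·(2)^1 = 13·2 = 26.
  j = 2: C(13,2)·(2)^2 = 78·4 = 312.
  V_q(n, t) = 1 + 26 + 312 = 339.
Step 2: q^n = 3^13 = 1594323.
Step 3: Hamming bound ⌊q^n / V_q(n,t)⌋ = ⌊1594323/339⌋ = 4703.
Step 4: Compare |C| = 1178 to 4703: satisfied.
The claimed |C| lies below the Hamming bound.


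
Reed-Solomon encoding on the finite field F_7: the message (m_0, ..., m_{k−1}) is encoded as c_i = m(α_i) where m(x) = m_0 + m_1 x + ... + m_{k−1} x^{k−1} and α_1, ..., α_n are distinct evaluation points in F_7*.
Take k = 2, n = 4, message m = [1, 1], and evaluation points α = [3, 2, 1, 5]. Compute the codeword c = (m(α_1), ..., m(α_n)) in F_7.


c = [4, 3, 2, 6]

Message polynomial: m(x) = 1 + 1·x (mod 7).
For each evaluation point α_i, compute m(α_i) mod 7:
  α_1 = 3: Horner steps 1 → 4, so m(3) = 4.
  α_2 = 2: Horner steps 1 → 3, so m(2) = 3.
  α_3 = 1: Horner steps 1 → 2, so m(1) = 2.
  α_4 = 5: Horner steps 1 → 6, so m(5) = 6.
Codeword c = [4, 3, 2, 6] ∈ F_7^4.


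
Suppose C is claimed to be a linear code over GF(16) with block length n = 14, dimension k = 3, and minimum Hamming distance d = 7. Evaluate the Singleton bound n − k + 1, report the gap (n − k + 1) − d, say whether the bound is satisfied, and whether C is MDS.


Singleton RHS = n − k + 1 = 12, slack = 5, bound satisfied, not MDS.

Singleton bound: d ≤ n − k + 1.
Here n = 14, k = 3, so n − k + 1 = 12.
Given d = 7, check d ≤ 12: YES.
Slack = (n − k + 1) − d = 5.
The code is NOT MDS (slack = 5 > 0).
Description: the claimed parameters are [14, 3, 7]_16; such a code would be non-MDS.


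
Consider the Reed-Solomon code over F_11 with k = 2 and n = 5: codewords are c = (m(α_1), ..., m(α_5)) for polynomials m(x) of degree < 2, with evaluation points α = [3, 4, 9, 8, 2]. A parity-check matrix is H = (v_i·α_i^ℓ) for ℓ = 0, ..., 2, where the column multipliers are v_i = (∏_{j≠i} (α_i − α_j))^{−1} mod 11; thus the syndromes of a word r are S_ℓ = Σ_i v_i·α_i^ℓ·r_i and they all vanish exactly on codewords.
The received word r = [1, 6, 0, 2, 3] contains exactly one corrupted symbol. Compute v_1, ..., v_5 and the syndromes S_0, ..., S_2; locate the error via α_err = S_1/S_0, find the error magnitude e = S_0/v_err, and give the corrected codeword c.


S = (1, 4, 5), error at position 2, error magnitude e = 7, c = [1, 10, 0, 2, 3].

Step 1: column multipliers v_i = (∏_{j≠i}(α_i − α_j))^{−1} mod 11.
  i = 1 (α = 3): (3−4)(3−9)(3−8)(3−2) = (−1)·(−6)·(−5)·1 = −30 ≡ 3, so v_1 = 3^{−1} = 4 (mod 11).
  i = 2 (α = 4): (4−3)(4−9)(4−8)(4−2) = 1·(−5)·(−4)·2 = 40 ≡ 7, so v_2 = 7^{−1} = 8 (mod 11).
  i = 3 (α = 9): (9−3)(9−4)(9−8)(9−2) = 6·5·1·7 = 210 ≡ 1, so v_3 = 1^{−1} = 1 (mod 11).
  i = 4 (α = 8): (8−3)(8−4)(8−9)(8−2) = 5·4·(−1)·6 = −120 ≡ 1, so v_4 = 1^{−1} = 1 (mod 11).
  i = 5 (α = 2): (2−3)(2−4)(2−9)(2−8) = (−1)·(−2)·(−7)·(−6) = 84 ≡ 7, so v_5 = 7^{−1} = 8 (mod 11).
  v = [4, 8, 1, 1, 8].
Step 2: syndromes of r = [1, 6, 0, 2, 3] (all sums mod 11).
  S_0 = Σ v_i r_i = 4·1 + 8·6 + 1·0 + 1·2 + 8·3 = 78 ≡ 1.
  S_1 = Σ v_i α_i r_i = 4·3·1 + 8·4·6 + 1·9·0 + 1·8·2 + 8·2·3 = 268 ≡ 4.
  α_i^2 mod 11 = [9, 5, 4, 9, 4].
  S_2 = Σ v_i α_i^2 r_i = 4·9·1 + 8·5·6 + 1·4·0 + 1·9·2 + 8·4·3 = 390 ≡ 5.
  S = (1, 4, 5) ≠ 0, so r is not a codeword (an error is present).
Step 3: locate the error. For a single error e at position i, S_ℓ = v_i·e·α_i^ℓ, so α_err = S_1/S_0.
  S_0^{−1} = 1^{−1} = 1 (mod 11), so α_err = 4·1 = 4 ≡ 4 = α_2. Error position i = 2.
  Consistency check: S_2/S_1 = 5·3 = 15 ≡ 4 = α_err ✓ (single-error assumption holds).
Step 4: error magnitude e = S_0/v_2 = S_0·∏_{j≠2}(α_2 − α_j) = 1·7 = 7 ≡ 7 (mod 11).
Step 5: correct position 2: c_2 = r_2 − e = 6 − 7 ≡ 10 (mod 11). Hence c = [1, 10, 0, 2, 3].
  Check: interpolating c through the α_i gives m(x) = 7 + 9·x (degree < 2) with m(α_i) = c_i for every i, so c is indeed a codeword.


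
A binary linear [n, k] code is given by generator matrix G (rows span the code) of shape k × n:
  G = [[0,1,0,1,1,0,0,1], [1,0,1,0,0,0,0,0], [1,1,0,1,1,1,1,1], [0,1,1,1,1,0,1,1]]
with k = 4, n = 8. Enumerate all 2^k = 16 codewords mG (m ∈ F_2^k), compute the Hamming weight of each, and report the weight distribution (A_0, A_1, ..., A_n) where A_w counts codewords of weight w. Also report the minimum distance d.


Weight distribution: A_0 = 1, A_1 = 1, A_2 = 3, A_3 = 3, A_4 = 1, A_5 = 1, A_6 = 3, A_7 = 3. Minimum distance d = 1.

Enumerate all 2^4 = 16 messages m ∈ F_2^4.
For each, compute codeword c = mG in F_2^8, then tally its weight.
  m = 0000 → c = 00000000, weight = 0.
  m = 1000 → c = 01011001, weight = 4.
  m = 0100 → c = 10100000, weight = 2.
  m = 1100 → c = 11111001, weight = 6.
  m = 0010 → c = 11011111, weight = 7.
  m = 1010 → c = 10000110, weight = 3.
  m = 0110 → c = 01111111, weight = 7.
  m = 1110 → c = 00100110, weight = 3.
  m = 0001 → c = 01111011, weight = 6.
  m = 1001 → c = 00100010, weight = 2.
  m = 0101 → c = 11011011, weight = 6.
  m = 1101 → c = 10000010, weight = 2.
  m = 0011 → c = 10100100, weight = 3.
  m = 1011 → c = 11111101, weight = 7.
  m = 0111 → c = 00000100, weight = 1.
  m = 1111 → c = 01011101, weight = 5.
Tally weights:
  weight 0: 1 codewords.
  weight 1: 1 codewords.
  weight 2: 3 codewords.
  weight 3: 3 codewords.
  weight 4: 1 codewords.
  weight 5: 1 codewords.
  weight 6: 3 codewords.
  weight 7: 3 codewords.
Minimum distance d = smallest w > 0 with A_w > 0 = 1.
Sanity: Σ A_w = 16 = 2^4 = 16 ✓.


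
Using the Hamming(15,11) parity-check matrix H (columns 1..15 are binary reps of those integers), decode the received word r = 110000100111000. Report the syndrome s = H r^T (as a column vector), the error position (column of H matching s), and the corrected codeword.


s = (1, 0, 0, 1)^T, error position = 9, corrected codeword c = 110000101111000

Compute s = H r^T mod 2 one row at a time:
  s_1 = 0 + 0 + 1 + 1 + 1 + 0 + 0 + 0 = 3 ≡ 1 (mod 2).
  s_2 = 0 + 0 + 0 + 1 + 1 + 0 + 0 + 0 = 2 ≡ 0 (mod 2).
  s_3 = 1 + 0 + 0 + 1 + 1 + 1 + 0 + 0 = 4 ≡ 0 (mod 2).
  s_4 = 1 + 0 + 0 + 1 + 0 + 1 + 0 + 0 = 3 ≡ 1 (mod 2).
s = (1, 0, 0, 1)^T — this equals column 9 of H (binary 1001), so error is at position 9.
Correct: flip bit 9 of r = 110000100111000 to get c = 110000101111000.


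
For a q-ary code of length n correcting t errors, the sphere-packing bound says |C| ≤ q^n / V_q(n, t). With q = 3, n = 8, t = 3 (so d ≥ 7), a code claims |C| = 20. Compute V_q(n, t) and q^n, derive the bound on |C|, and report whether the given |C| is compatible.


V_q(n, t) = 577, q^n = 6561, Hamming bound = 11, |C| = 20 > bound (violated).

Step 1: Compute V_q(n, t) = Σ_{j=0}^3 C(n, j) (q−1)^j.
  j = 0: C(8,0)·(2)^0 = 1·1 = 1.
  j = 1: C(8,1)·(2)^1 = 8·2 = 16.
  j = 2: C(8,2)·(2)^2 = 28·4 = 112.
  j = 3: C(8,3)·(2)^3 = 56·8 = 448.
  V_q(n, t) = 1 + 16 + 112 + 448 = 577.
Step 2: q^n = 3^8 = 6561.
Step 3: Hamming bound ⌊q^n / V_q(n,t)⌋ = ⌊6561/577⌋ = 11.
Step 4: Compare |C| = 20 to 11: violated.
The claimed |C| lies above the Hamming bound, so no 3-ary code of length 8 with d ≥ 7 can have 20 codewords.


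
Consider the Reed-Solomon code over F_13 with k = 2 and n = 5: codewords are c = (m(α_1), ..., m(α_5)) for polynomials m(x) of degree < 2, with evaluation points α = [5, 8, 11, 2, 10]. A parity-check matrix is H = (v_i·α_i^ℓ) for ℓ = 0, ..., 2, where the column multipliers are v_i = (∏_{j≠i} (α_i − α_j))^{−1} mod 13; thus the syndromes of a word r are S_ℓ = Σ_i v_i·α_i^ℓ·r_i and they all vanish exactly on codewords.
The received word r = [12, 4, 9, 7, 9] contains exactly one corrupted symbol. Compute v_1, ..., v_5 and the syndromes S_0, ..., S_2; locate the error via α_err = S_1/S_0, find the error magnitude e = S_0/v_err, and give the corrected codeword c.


S = (10, 9, 12), error at position 5, error magnitude e = 6, c = [12, 4, 9, 7, 3].

Step 1: column multipliers v_i = (∏_{j≠i}(α_i − α_j))^{−1} mod 13.
  i = 1 (α = 5): (5−8)(5−11)(5−2)(5−10) = (−3)·(−6)·3·(−5) = −270 ≡ 3, so v_1 = 3^{−1} = 9 (mod 13).
  i = 2 (α = 8): (8−5)(8−11)(8−2)(8−10) = 3·(−3)·6·(−2) = 108 ≡ 4, so v_2 = 4^{−1} = 10 (mod 13).
  i = 3 (α = 11): (11−5)(11−8)(11−2)(11−10) = 6·3·9·1 = 162 ≡ 6, so v_3 = 6^{−1} = 11 (mod 13).
  i = 4 (α = 2): (2−5)(2−8)(2−11)(2−10) = (−3)·(−6)·(−9)·(−8) = 1296 ≡ 9, so v_4 = 9^{−1} = 3 (mod 13).
  i = 5 (α = 10): (10−5)(10−8)(10−11)(10−2) = 5·2·(−1)·8 = −80 ≡ 11, so v_5 = 11^{−1} = 6 (mod 13).
  v = [9, 10, 11, 3, 6].
Step 2: syndromes of r = [12, 4, 9, 7, 9] (all sums mod 13).
  S_0 = Σ v_i r_i = 9·12 + 10·4 + 11·9 + 3·7 + 6·9 = 322 ≡ 10.
  S_1 = Σ v_i α_i r_i = 9·5·12 + 10·8·4 + 11·11·9 + 3·2·7 + 6·10·9 = 2531 ≡ 9.
  α_i^2 mod 13 = [12, 12, 4, 4, 9].
  S_2 = Σ v_i α_i^2 r_i = 9·12·12 + 10·12·4 + 11·4·9 + 3·4·7 + 6·9·9 = 2742 ≡ 12.
  S = (10, 9, 12) ≠ 0, so r is not a codeword (an error is present).
Step 3: locate the error. For a single error e at position i, S_ℓ = v_i·e·α_i^ℓ, so α_err = S_1/S_0.
  S_0^{−1} = 10^{−1} = 4 (mod 13), so α_err = 9·4 = 36 ≡ 10 = α_5. Error position i = 5.
  Consistency check: S_2/S_1 = 12·3 = 36 ≡ 10 = α_err ✓ (single-error assumption holds).
Step 4: error magnitude e = S_0/v_5 = S_0·∏_{j≠5}(α_5 − α_j) = 10·11 = 110 ≡ 6 (mod 13).
Step 5: correct position 5: c_5 = r_5 − e = 9 − 6 ≡ 3 (mod 13). Hence c = [12, 4, 9, 7, 3].
  Check: interpolating c through the α_i gives m(x) = 8 + 6·x (degree < 2) with m(α_i) = c_i for every i, so c is indeed a codeword.


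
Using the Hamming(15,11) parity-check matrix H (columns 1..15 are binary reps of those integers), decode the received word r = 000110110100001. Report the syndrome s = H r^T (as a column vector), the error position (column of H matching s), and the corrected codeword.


s = (1, 0, 1, 1)^T, error position = 11, corrected codeword c = 000110110110001

Compute s = H r^T mod 2 one row at a time:
  s_1 = 1 + 0 + 1 + 0 + 0 + 0 + 0 + 1 = 3 ≡ 1 (mod 2).
  s_2 = 1 + 1 + 0 + 1 + 0 + 0 + 0 + 1 = 4 ≡ 0 (mod 2).
  s_3 = 0 + 0 + 0 + 1 + 1 + 0 + 0 + 1 = 3 ≡ 1 (mod 2).
  s_4 = 0 + 0 + 1 + 1 + 0 + 0 + 0 + 1 = 3 ≡ 1 (mod 2).
s = (1, 0, 1, 1)^T — this equals column 11 of H (binary 1011), so error is at position 11.
Correct: flip bit 11 of r = 000110110100001 to get c = 000110110110001.


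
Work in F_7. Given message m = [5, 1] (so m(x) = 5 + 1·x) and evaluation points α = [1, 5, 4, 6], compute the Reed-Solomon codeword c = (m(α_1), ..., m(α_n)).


c = [6, 3, 2, 4]

Message polynomial: m(x) = 5 + 1·x (mod 7).
For each evaluation point α_i, compute m(α_i) mod 7:
  α_1 = 1: Horner steps 1 → 6, so m(1) = 6.
  α_2 = 5: Horner steps 1 → 3, so m(5) = 3.
  α_3 = 4: Horner steps 1 → 2, so m(4) = 2.
  α_4 = 6: Horner steps 1 → 4, so m(6) = 4.
Codeword c = [6, 3, 2, 4] ∈ F_7^4.


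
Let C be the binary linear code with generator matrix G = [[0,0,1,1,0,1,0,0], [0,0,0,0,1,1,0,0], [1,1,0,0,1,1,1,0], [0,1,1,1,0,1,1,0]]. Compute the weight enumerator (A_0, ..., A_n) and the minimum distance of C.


Weight distribution: A_0 = 1, A_1 = 1, A_2 = 2, A_3 = 4, A_4 = 3, A_5 = 3, A_6 = 2. Minimum distance d = 1.

Enumerate all 2^4 = 16 messages m ∈ F_2^4.
For each, compute codeword c = mG in F_2^8, then tally its weight.
  m = 0000 → c = 00000000, weight = 0.
  m = 1000 → c = 00110100, weight = 3.
  m = 0100 → c = 00001100, weight = 2.
  m = 1100 → c = 00111000, weight = 3.
  m = 0010 → c = 11001110, weight = 5.
  m = 1010 → c = 11111010, weight = 6.
  m = 0110 → c = 11000010, weight = 3.
  m = 1110 → c = 11110110, weight = 6.
  m = 0001 → c = 01110110, weight = 5.
  m = 1001 → c = 01000010, weight = 2.
  m = 0101 → c = 01111010, weight = 5.
  m = 1101 → c = 01001110, weight = 4.
  m = 0011 → c = 10111000, weight = 4.
  m = 1011 → c = 10001100, weight = 3.
  m = 0111 → c = 10110100, weight = 4.
  m = 1111 → c = 10000000, weight = 1.
Tally weights:
  weight 0: 1 codewords.
  weight 1: 1 codewords.
  weight 2: 2 codewords.
  weight 3: 4 codewords.
  weight 4: 3 codewords.
  weight 5: 3 codewords.
  weight 6: 2 codewords.
Minimum distance d = smallest w > 0 with A_w > 0 = 1.
Sanity: Σ A_w = 16 = 2^4 = 16 ✓.


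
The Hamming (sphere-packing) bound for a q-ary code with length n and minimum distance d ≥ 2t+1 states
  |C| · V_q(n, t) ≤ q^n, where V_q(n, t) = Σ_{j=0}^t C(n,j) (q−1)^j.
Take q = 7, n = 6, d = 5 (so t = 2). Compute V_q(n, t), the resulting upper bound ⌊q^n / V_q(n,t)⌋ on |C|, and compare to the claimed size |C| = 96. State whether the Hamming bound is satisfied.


V_q(n, t) = 577, q^n = 117649, Hamming bound = 203, |C| = 96 ≤ bound (satisfied).

Step 1: Compute V_q(n, t) = Σ_{j=0}^2 C(n, j) (q−1)^j.
  j = 0: C(6,0)·(6)^0 = 1·1 = 1.
  j = 1: C(6,1)·(6)^1 = 6·6 = 36.
  j = 2: C(6,2)·(6)^2 = 15·36 = 540.
  V_q(n, t) = 1 + 36 + 540 = 577.
Step 2: q^n = 7^6 = 117649.
Step 3: Hamming bound ⌊q^n / V_q(n,t)⌋ = ⌊117649/577⌋ = 203.
Step 4: Compare |C| = 96 to 203: satisfied.
The claimed |C| lies below the Hamming bound.


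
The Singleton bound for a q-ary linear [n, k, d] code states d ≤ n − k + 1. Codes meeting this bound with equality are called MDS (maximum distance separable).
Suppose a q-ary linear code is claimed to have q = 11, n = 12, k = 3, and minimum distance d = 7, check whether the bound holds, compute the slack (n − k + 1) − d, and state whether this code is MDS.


Singleton RHS = n − k + 1 = 10, slack = 3, bound satisfied, not MDS.

Singleton bound: d ≤ n − k + 1.
Here n = 12, k = 3, so n − k + 1 = 10.
Given d = 7, check d ≤ 10: YES.
Slack = (n − k + 1) − d = 3.
The code is NOT MDS (slack = 3 > 0).
Description: the claimed parameters are [12, 3, 7]_11; such a code would be non-MDS.


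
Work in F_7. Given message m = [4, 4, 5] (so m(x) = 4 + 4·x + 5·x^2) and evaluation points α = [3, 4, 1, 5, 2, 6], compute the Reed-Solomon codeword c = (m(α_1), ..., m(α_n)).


c = [5, 2, 6, 2, 4, 5]

Message polynomial: m(x) = 4 + 4·x + 5·x^2 (mod 7).
For each evaluation point α_i, compute m(α_i) mod 7:
  α_1 = 3: Horner steps 5 → 5 → 5, so m(3) = 5.
  α_2 = 4: Horner steps 5 → 3 → 2, so m(4) = 2.
  α_3 = 1: Horner steps 5 → 2 → 6, so m(1) = 6.
  α_4 = 5: Horner steps 5 → 1 → 2, so m(5) = 2.
  α_5 = 2: Horner steps 5 → 0 → 4, so m(2) = 4.
  α_6 = 6: Horner steps 5 → 6 → 5, so m(6) = 5.
Codeword c = [5, 2, 6, 2, 4, 5] ∈ F_7^6.


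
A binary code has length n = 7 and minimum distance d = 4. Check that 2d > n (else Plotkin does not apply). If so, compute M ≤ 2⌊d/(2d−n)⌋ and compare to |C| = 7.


Plotkin bound M ≤ 8; given |C| = 7 ≤ bound (satisfied).

Check applicability: 2d = 8, n = 7.
2d − n = 1 > 0, so Plotkin applies.
Compute d/(2d−n) = 4/1 ≈ 4.0000.
⌊d/(2d−n)⌋ = 4.
Plotkin bound: M ≤ 2·4 = 8.
Given |C| = 7, check: satisfied.
This |C| is below the Plotkin bound.


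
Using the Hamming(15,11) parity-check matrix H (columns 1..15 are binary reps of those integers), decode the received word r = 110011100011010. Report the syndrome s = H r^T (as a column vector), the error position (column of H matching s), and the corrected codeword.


s = (1, 1, 1, 0)^T, error position = 14, corrected codeword c = 110011100011000

Compute s = H r^T mod 2 one row at a time:
  s_1 = 0 + 0 + 0 + 1 + 1 + 0 + 1 + 0 = 3 ≡ 1 (mod 2).
  s_2 = 0 + 1 + 1 + 1 + 1 + 0 + 1 + 0 = 5 ≡ 1 (mod 2).
  s_3 = 1 + 0 + 1 + 1 + 0 + 1 + 1 + 0 = 5 ≡ 1 (mod 2).
  s_4 = 1 + 0 + 1 + 1 + 0 + 1 + 0 + 0 = 4 ≡ 0 (mod 2).
s = (1, 1, 1, 0)^T — this equals column 14 of H (binary 1110), so error is at position 14.
Correct: flip bit 14 of r = 110011100011010 to get c = 110011100011000.


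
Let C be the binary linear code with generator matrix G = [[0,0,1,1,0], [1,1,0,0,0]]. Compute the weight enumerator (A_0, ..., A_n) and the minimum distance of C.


Weight distribution: A_0 = 1, A_2 = 2, A_4 = 1. Minimum distance d = 2.

Enumerate all 2^2 = 4 messages m ∈ F_2^2.
For each, compute codeword c = mG in F_2^5, then tally its weight.
  m = 00 → c = 00000, weight = 0.
  m = 10 → c = 00110, weight = 2.
  m = 01 → c = 11000, weight = 2.
  m = 11 → c = 11110, weight = 4.
Tally weights:
  weight 0: 1 codewords.
  weight 2: 2 codewords.
  weight 4: 1 codewords.
Minimum distance d = smallest w > 0 with A_w > 0 = 2.
Sanity: Σ A_w = 4 = 2^2 = 4 ✓.


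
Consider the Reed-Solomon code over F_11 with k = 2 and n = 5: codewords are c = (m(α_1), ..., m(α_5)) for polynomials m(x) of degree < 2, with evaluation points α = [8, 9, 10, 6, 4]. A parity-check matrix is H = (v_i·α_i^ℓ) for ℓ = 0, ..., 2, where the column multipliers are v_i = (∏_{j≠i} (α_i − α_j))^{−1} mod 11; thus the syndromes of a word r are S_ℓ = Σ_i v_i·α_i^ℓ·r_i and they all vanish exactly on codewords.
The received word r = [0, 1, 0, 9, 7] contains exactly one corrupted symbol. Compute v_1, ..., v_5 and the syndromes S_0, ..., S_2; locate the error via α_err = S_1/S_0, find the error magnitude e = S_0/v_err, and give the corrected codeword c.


S = (5, 6, 5), error at position 3, error magnitude e = 9, c = [0, 1, 2, 9, 7].

Step 1: column multipliers v_i = (∏_{j≠i}(α_i − α_j))^{−1} mod 11.
  i = 1 (α = 8): (8−9)(8−10)(8−6)(8−4) = (−1)·(−2)·2·4 = 16 ≡ 5, so v_1 = 5^{−1} = 9 (mod 11).
  i = 2 (α = 9): (9−8)(9−10)(9−6)(9−4) = 1·(−1)·3·5 = −15 ≡ 7, so v_2 = 7^{−1} = 8 (mod 11).
  i = 3 (α = 10): (10−8)(10−9)(10−6)(10−4) = 2·1·4·6 = 48 ≡ 4, so v_3 = 4^{−1} = 3 (mod 11).
  i = 4 (α = 6): (6−8)(6−9)(6−10)(6−4) = (−2)·(−3)·(−4)·2 = −48 ≡ 7, so v_4 = 7^{−1} = 8 (mod 11).
  i = 5 (α = 4): (4−8)(4−9)(4−10)(4−6) = (−4)·(−5)·(−6)·(−2) = 240 ≡ 9, so v_5 = 9^{−1} = 5 (mod 11).
  v = [9, 8, 3, 8, 5].
Step 2: syndromes of r = [0, 1, 0, 9, 7] (all sums mod 11).
  S_0 = Σ v_i r_i = 9·0 + 8·1 + 3·0 + 8·9 + 5·7 = 115 ≡ 5.
  S_1 = Σ v_i α_i r_i = 9·8·0 + 8·9·1 + 3·10·0 + 8·6·9 + 5·4·7 = 644 ≡ 6.
  α_i^2 mod 11 = [9, 4, 1, 3, 5].
  S_2 = Σ v_i α_i^2 r_i = 9·9·0 + 8·4·1 + 3·1·0 + 8·3·9 + 5·5·7 = 423 ≡ 5.
  S = (5, 6, 5) ≠ 0, so r is not a codeword (an error is present).
Step 3: locate the error. For a single error e at position i, S_ℓ = v_i·e·α_i^ℓ, so α_err = S_1/S_0.
  S_0^{−1} = 5^{−1} = 9 (mod 11), so α_err = 6·9 = 54 ≡ 10 = α_3. Error position i = 3.
  Consistency check: S_2/S_1 = 5·2 = 10 ≡ 10 = α_err ✓ (single-error assumption holds).
Step 4: error magnitude e = S_0/v_3 = S_0·∏_{j≠3}(α_3 − α_j) = 5·4 = 20 ≡ 9 (mod 11).
Step 5: correct position 3: c_3 = r_3 − e = 0 − 9 ≡ 2 (mod 11). Hence c = [0, 1, 2, 9, 7].
  Check: interpolating c through the α_i gives m(x) = 3 + 1·x (degree < 2) with m(α_i) = c_i for every i, so c is indeed a codeword.


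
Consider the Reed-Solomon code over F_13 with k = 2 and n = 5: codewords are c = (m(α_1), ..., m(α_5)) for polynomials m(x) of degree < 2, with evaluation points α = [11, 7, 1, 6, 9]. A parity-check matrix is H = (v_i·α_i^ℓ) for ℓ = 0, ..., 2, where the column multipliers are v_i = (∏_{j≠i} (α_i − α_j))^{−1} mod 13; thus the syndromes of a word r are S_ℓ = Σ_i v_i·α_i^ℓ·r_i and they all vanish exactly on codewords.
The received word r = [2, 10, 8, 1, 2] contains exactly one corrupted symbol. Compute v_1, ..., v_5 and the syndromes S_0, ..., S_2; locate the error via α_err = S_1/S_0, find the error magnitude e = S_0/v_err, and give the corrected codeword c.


S = (6, 1, 11), error at position 1, error magnitude e = 8, c = [7, 10, 8, 1, 2].

Step 1: column multipliers v_i = (∏_{j≠i}(α_i − α_j))^{−1} mod 13.
  i = 1 (α = 11): (11−7)(11−1)(11−6)(11−9) = 4·10·5·2 = 400 ≡ 10, so v_1 = 10^{−1} = 4 (mod 13).
  i = 2 (α = 7): (7−11)(7−1)(7−6)(7−9) = (−4)·6·1·(−2) = 48 ≡ 9, so v_2 = 9^{−1} = 3 (mod 13).
  i = 3 (α = 1): (1−11)(1−7)(1−6)(1−9) = (−10)·(−6)·(−5)·(−8) = 2400 ≡ 8, so v_3 = 8^{−1} = 5 (mod 13).
  i = 4 (α = 6): (6−11)(6−7)(6−1)(6−9) = (−5)·(−1)·5·(−3) = −75 ≡ 3, so v_4 = 3^{−1} = 9 (mod 13).
  i = 5 (α = 9): (9−11)(9−7)(9−1)(9−6) = (−2)·2·8·3 = −96 ≡ 8, so v_5 = 8^{−1} = 5 (mod 13).
  v = [4, 3, 5, 9, 5].
Step 2: syndromes of r = [2, 10, 8, 1, 2] (all sums mod 13).
  S_0 = Σ v_i r_i = 4·2 + 3·10 + 5·8 + 9·1 + 5·2 = 97 ≡ 6.
  S_1 = Σ v_i α_i r_i = 4·11·2 + 3·7·10 + 5·1·8 + 9·6·1 + 5·9·2 = 482 ≡ 1.
  α_i^2 mod 13 = [4, 10, 1, 10, 3].
  S_2 = Σ v_i α_i^2 r_i = 4·4·2 + 3·10·10 + 5·1·8 + 9·10·1 + 5·3·2 = 492 ≡ 11.
  S = (6, 1, 11) ≠ 0, so r is not a codeword (an error is present).
Step 3: locate the error. For a single error e at position i, S_ℓ = v_i·e·α_i^ℓ, so α_err = S_1/S_0.
  S_0^{−1} = 6^{−1} = 11 (mod 13), so α_err = 1·11 = 11 ≡ 11 = α_1. Error position i = 1.
  Consistency check: S_2/S_1 = 11·1 = 11 ≡ 11 = α_err ✓ (single-error assumption holds).
Step 4: error magnitude e = S_0/v_1 = S_0·∏_{j≠1}(α_1 − α_j) = 6·10 = 60 ≡ 8 (mod 13).
Step 5: correct position 1: c_1 = r_1 − e = 2 − 8 ≡ 7 (mod 13). Hence c = [7, 10, 8, 1, 2].
  Check: interpolating c through the α_i gives m(x) = 12 + 9·x (degree < 2) with m(α_i) = c_i for every i, so c is indeed a codeword.


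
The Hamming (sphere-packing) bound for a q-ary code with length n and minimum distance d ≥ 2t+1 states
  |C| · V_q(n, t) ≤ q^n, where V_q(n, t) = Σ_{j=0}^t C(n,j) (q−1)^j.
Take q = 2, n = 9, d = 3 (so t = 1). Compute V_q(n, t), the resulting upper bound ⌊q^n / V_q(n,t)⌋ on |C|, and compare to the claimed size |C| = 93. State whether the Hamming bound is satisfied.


V_q(n, t) = 10, q^n = 512, Hamming bound = 51, |C| = 93 > bound (violated).

Step 1: Compute V_q(n, t) = Σ_{j=0}^1 C(n, j) (q−1)^j.
  j = 0: C(9,0)·(1)^0 = 1·1 = 1.
  j = 1: C(9,1)·(1)^1 = 9·1 = 9.
  V_q(n, t) = 1 + 9 = 10.
Step 2: q^n = 2^9 = 512.
Step 3: Hamming bound ⌊q^n / V_q(n,t)⌋ = ⌊512/10⌋ = 51.
Step 4: Compare |C| = 93 to 51: violated.
The claimed |C| lies above the Hamming bound, so no 2-ary code of length 9 with d ≥ 3 can have 93 codewords.


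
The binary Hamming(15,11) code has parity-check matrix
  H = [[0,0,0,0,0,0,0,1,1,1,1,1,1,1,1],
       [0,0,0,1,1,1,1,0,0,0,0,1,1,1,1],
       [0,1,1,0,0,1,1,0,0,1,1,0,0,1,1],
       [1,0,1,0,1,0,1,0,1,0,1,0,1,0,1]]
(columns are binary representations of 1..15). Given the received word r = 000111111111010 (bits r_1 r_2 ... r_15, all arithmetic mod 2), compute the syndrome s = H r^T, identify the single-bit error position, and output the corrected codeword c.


s = (0, 0, 1, 0)^T, error position = 2, corrected codeword c = 010111111111010

Compute s = H r^T mod 2 one row at a time:
  s_1 = 1 + 1 + 1 + 1 + 1 + 0 + 1 + 0 = 6 ≡ 0 (mod 2).
  s_2 = 1 + 1 + 1 + 1 + 1 + 0 + 1 + 0 = 6 ≡ 0 (mod 2).
  s_3 = 0 + 0 + 1 + 1 + 1 + 1 + 1 + 0 = 5 ≡ 1 (mod 2).
  s_4 = 0 + 0 + 1 + 1 + 1 + 1 + 0 + 0 = 4 ≡ 0 (mod 2).
s = (0, 0, 1, 0)^T — this equals column 2 of H (binary 0010), so error is at position 2.
Correct: flip bit 2 of r = 000111111111010 to get c = 010111111111010.


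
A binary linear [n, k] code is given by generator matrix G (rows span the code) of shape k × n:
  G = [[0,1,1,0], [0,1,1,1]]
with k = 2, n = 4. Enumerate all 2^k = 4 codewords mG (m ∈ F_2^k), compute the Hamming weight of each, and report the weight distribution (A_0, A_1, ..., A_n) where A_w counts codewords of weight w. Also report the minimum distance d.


Weight distribution: A_0 = 1, A_1 = 1, A_2 = 1, A_3 = 1. Minimum distance d = 1.

Enumerate all 2^2 = 4 messages m ∈ F_2^2.
For each, compute codeword c = mG in F_2^4, then tally its weight.
  m = 00 → c = 0000, weight = 0.
  m = 10 → c = 0110, weight = 2.
  m = 01 → c = 0111, weight = 3.
  m = 11 → c = 0001, weight = 1.
Tally weights:
  weight 0: 1 codewords.
  weight 1: 1 codewords.
  weight 2: 1 codewords.
  weight 3: 1 codewords.
Minimum distance d = smallest w > 0 with A_w > 0 = 1.
Sanity: Σ A_w = 4 = 2^2 = 4 ✓.


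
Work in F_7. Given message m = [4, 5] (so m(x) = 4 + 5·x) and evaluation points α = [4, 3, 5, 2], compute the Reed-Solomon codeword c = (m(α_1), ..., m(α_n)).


c = [3, 5, 1, 0]

Message polynomial: m(x) = 4 + 5·x (mod 7).
For each evaluation point α_i, compute m(α_i) mod 7:
  α_1 = 4: Horner steps 5 → 3, so m(4) = 3.
  α_2 = 3: Horner steps 5 → 5, so m(3) = 5.
  α_3 = 5: Horner steps 5 → 1, so m(5) = 1.
  α_4 = 2: Horner steps 5 → 0, so m(2) = 0.
Codeword c = [3, 5, 1, 0] ∈ F_7^4.


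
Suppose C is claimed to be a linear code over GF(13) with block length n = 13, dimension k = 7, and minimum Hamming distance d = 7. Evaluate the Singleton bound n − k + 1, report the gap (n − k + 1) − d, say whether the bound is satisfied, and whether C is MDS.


Singleton RHS = n − k + 1 = 7, slack = 0, bound satisfied, MDS.

Singleton bound: d ≤ n − k + 1.
Here n = 13, k = 7, so n − k + 1 = 7.
Given d = 7, check d ≤ 7: YES.
Slack = (n − k + 1) − d = 0.
The code is MDS (slack = 0).
Description: the claimed parameters are [13, 7, 7]_13; such a code would be MDS (meets Singleton bound).


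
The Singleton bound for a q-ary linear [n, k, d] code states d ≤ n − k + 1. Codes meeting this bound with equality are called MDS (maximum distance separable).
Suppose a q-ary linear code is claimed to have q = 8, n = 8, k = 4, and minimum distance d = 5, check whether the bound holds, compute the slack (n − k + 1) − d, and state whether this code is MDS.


Singleton RHS = n − k + 1 = 5, slack = 0, bound satisfied, MDS.

Singleton bound: d ≤ n − k + 1.
Here n = 8, k = 4, so n − k + 1 = 5.
Given d = 5, check d ≤ 5: YES.
Slack = (n − k + 1) − d = 0.
The code is MDS (slack = 0).
Description: the claimed parameters are [8, 4, 5]_8; such a code would be MDS (meets Singleton bound).


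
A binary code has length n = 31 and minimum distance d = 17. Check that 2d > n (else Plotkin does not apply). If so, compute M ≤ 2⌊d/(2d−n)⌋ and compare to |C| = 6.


Plotkin bound M ≤ 10; given |C| = 6 ≤ bound (satisfied).

Check applicability: 2d = 34, n = 31.
2d − n = 3 > 0, so Plotkin applies.
Compute d/(2d−n) = 17/3 ≈ 5.6667.
⌊d/(2d−n)⌋ = 5.
Plotkin bound: M ≤ 2·5 = 10.
Given |C| = 6, check: satisfied.
This |C| is below the Plotkin bound.


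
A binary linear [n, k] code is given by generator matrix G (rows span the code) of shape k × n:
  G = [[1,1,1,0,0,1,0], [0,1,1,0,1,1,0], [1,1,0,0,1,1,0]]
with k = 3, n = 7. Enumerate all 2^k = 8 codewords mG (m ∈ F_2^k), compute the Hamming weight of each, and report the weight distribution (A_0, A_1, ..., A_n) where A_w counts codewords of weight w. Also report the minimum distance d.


Weight distribution: A_0 = 1, A_2 = 4, A_4 = 3. Minimum distance d = 2.

Enumerate all 2^3 = 8 messages m ∈ F_2^3.
For each, compute codeword c = mG in F_2^7, then tally its weight.
  m = 000 → c = 0000000, weight = 0.
  m = 100 → c = 1110010, weight = 4.
  m = 010 → c = 0110110, weight = 4.
  m = 110 → c = 1000100, weight = 2.
  m = 001 → c = 1100110, weight = 4.
  m = 101 → c = 0010100, weight = 2.
  m = 011 → c = 1010000, weight = 2.
  m = 111 → c = 0100010, weight = 2.
Tally weights:
  weight 0: 1 codewords.
  weight 2: 4 codewords.
  weight 4: 3 codewords.
Minimum distance d = smallest w > 0 with A_w > 0 = 2.
Sanity: Σ A_w = 8 = 2^3 = 8 ✓.


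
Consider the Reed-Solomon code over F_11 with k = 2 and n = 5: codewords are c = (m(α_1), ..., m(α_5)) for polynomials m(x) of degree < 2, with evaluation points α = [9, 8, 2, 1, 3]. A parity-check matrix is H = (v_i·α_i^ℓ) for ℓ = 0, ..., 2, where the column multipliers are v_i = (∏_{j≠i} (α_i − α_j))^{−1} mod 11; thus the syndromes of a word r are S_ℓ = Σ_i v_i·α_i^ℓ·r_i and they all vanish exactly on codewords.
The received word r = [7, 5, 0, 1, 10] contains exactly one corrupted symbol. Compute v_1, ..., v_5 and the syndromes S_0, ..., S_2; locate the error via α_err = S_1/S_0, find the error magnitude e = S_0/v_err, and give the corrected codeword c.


S = (6, 10, 2), error at position 1, error magnitude e = 3, c = [4, 5, 0, 1, 10].

Step 1: column multipliers v_i = (∏_{j≠i}(α_i − α_j))^{−1} mod 11.
  i = 1 (α = 9): (9−8)(9−2)(9−1)(9−3) = 1·7·8·6 = 336 ≡ 6, so v_1 = 6^{−1} = 2 (mod 11).
  i = 2 (α = 8): (8−9)(8−2)(8−1)(8−3) = (−1)·6·7·5 = −210 ≡ 10, so v_2 = 10^{−1} = 10 (mod 11).
  i = 3 (α = 2): (2−9)(2−8)(2−1)(2−3) = (−7)·(−6)·1·(−1) = −42 ≡ 2, so v_3 = 2^{−1} = 6 (mod 11).
  i = 4 (α = 1): (1−9)(1−8)(1−2)(1−3) = (−8)·(−7)·(−1)·(−2) = 112 ≡ 2, so v_4 = 2^{−1} = 6 (mod 11).
  i = 5 (α = 3): (3−9)(3−8)(3−2)(3−1) = (−6)·(−5)·1·2 = 60 ≡ 5, so v_5 = 5^{−1} = 9 (mod 11).
  v = [2, 10, 6, 6, 9].
Step 2: syndromes of r = [7, 5, 0, 1, 10] (all sums mod 11).
  S_0 = Σ v_i r_i = 2·7 + 10·5 + 6·0 + 6·1 + 9·10 = 160 ≡ 6.
  S_1 = Σ v_i α_i r_i = 2·9·7 + 10·8·5 + 6·2·0 + 6·1·1 + 9·3·10 = 802 ≡ 10.
  α_i^2 mod 11 = [4, 9, 4, 1, 9].
  S_2 = Σ v_i α_i^2 r_i = 2·4·7 + 10·9·5 + 6·4·0 + 6·1·1 + 9·9·10 = 1322 ≡ 2.
  S = (6, 10, 2) ≠ 0, so r is not a codeword (an error is present).
Step 3: locate the error. For a single error e at position i, S_ℓ = v_i·e·α_i^ℓ, so α_err = S_1/S_0.
  S_0^{−1} = 6^{−1} = 2 (mod 11), so α_err = 10·2 = 20 ≡ 9 = α_1. Error position i = 1.
  Consistency check: S_2/S_1 = 2·10 = 20 ≡ 9 = α_err ✓ (single-error assumption holds).
Step 4: error magnitude e = S_0/v_1 = S_0·∏_{j≠1}(α_1 − α_j) = 6·6 = 36 ≡ 3 (mod 11).
Step 5: correct position 1: c_1 = r_1 − e = 7 − 3 ≡ 4 (mod 11). Hence c = [4, 5, 0, 1, 10].
  Check: interpolating c through the α_i gives m(x) = 2 + 10·x (degree < 2) with m(α_i) = c_i for every i, so c is indeed a codeword.


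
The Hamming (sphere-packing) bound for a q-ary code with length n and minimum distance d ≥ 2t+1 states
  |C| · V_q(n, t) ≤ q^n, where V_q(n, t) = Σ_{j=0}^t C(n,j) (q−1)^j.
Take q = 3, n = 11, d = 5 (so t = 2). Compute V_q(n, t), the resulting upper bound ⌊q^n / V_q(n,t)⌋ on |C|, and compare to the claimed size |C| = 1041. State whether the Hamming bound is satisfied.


V_q(n, t) = 243, q^n = 177147, Hamming bound = 729, |C| = 1041 > bound (violated).

Step 1: Compute V_q(n, t) = Σ_{j=0}^2 C(n, j) (q−1)^j.
  j = 0: C(11,0)·(2)^0 = 1·1 = 1.
  j = 1: C(11,1)·(2)^1 = 11·2 = 22.
  j = 2: C(11,2)·(2)^2 = 55·4 = 220.
  V_q(n, t) = 1 + 22 + 220 = 243.
Step 2: q^n = 3^11 = 177147.
Step 3: Hamming bound ⌊q^n / V_q(n,t)⌋ = ⌊177147/243⌋ = 729.
Step 4: Compare |C| = 1041 to 729: violated.
The claimed |C| lies above the Hamming bound, so no 3-ary code of length 11 with d ≥ 5 can have 1041 codewords.


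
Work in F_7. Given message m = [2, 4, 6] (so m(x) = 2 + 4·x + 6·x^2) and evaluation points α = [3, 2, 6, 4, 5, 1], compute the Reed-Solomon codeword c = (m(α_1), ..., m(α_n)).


c = [5, 6, 4, 2, 4, 5]

Message polynomial: m(x) = 2 + 4·x + 6·x^2 (mod 7).
For each evaluation point α_i, compute m(α_i) mod 7:
  α_1 = 3: Horner steps 6 → 1 → 5, so m(3) = 5.
  α_2 = 2: Horner steps 6 → 2 → 6, so m(2) = 6.
  α_3 = 6: Horner steps 6 → 5 → 4, so m(6) = 4.
  α_4 = 4: Horner steps 6 → 0 → 2, so m(4) = 2.
  α_5 = 5: Horner steps 6 → 6 → 4, so m(5) = 4.
  α_6 = 1: Horner steps 6 → 3 → 5, so m(1) = 5.
Codeword c = [5, 6, 4, 2, 4, 5] ∈ F_7^6.


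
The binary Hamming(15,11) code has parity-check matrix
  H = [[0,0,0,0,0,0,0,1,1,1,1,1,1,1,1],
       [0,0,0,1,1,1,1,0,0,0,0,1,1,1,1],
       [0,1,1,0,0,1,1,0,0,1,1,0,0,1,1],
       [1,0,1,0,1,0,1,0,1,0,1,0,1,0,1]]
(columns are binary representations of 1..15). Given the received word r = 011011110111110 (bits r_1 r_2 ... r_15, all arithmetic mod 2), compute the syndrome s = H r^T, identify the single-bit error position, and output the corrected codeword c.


s = (0, 0, 1, 1)^T, error position = 3, corrected codeword c = 010011110111110

Compute s = H r^T mod 2 one row at a time:
  s_1 = 1 + 0 + 1 + 1 + 1 + 1 + 1 + 0 = 6 ≡ 0 (mod 2).
  s_2 = 0 + 1 + 1 + 1 + 1 + 1 + 1 + 0 = 6 ≡ 0 (mod 2).
  s_3 = 1 + 1 + 1 + 1 + 1 + 1 + 1 + 0 = 7 ≡ 1 (mod 2).
  s_4 = 0 + 1 + 1 + 1 + 0 + 1 + 1 + 0 = 5 ≡ 1 (mod 2).
s = (0, 0, 1, 1)^T — this equals column 3 of H (binary 0011), so error is at position 3.
Correct: flip bit 3 of r = 011011110111110 to get c = 010011110111110.


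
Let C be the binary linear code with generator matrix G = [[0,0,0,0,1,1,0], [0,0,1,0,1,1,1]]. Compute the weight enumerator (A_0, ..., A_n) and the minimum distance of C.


Weight distribution: A_0 = 1, A_2 = 2, A_4 = 1. Minimum distance d = 2.

Enumerate all 2^2 = 4 messages m ∈ F_2^2.
For each, compute codeword c = mG in F_2^7, then tally its weight.
  m = 00 → c = 0000000, weight = 0.
  m = 10 → c = 0000110, weight = 2.
  m = 01 → c = 0010111, weight = 4.
  m = 11 → c = 0010001, weight = 2.
Tally weights:
  weight 0: 1 codewords.
  weight 2: 2 codewords.
  weight 4: 1 codewords.
Minimum distance d = smallest w > 0 with A_w > 0 = 2.
Sanity: Σ A_w = 4 = 2^2 = 4 ✓.


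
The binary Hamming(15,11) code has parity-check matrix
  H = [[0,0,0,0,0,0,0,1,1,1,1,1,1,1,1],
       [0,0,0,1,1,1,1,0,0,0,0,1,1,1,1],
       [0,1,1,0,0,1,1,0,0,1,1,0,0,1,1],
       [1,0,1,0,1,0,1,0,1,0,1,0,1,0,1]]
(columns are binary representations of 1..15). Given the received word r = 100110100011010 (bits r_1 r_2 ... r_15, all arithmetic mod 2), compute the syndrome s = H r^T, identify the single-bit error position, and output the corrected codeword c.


s = (1, 1, 1, 0)^T, error position = 14, corrected codeword c = 100110100011000

Compute s = H r^T mod 2 one row at a time:
  s_1 = 0 + 0 + 0 + 1 + 1 + 0 + 1 + 0 = 3 ≡ 1 (mod 2).
  s_2 = 1 + 1 + 0 + 1 + 1 + 0 + 1 + 0 = 5 ≡ 1 (mod 2).
  s_3 = 0 + 0 + 0 + 1 + 0 + 1 + 1 + 0 = 3 ≡ 1 (mod 2).
  s_4 = 1 + 0 + 1 + 1 + 0 + 1 + 0 + 0 = 4 ≡ 0 (mod 2).
s = (1, 1, 1, 0)^T — this equals column 14 of H (binary 1110), so error is at position 14.
Correct: flip bit 14 of r = 100110100011010 to get c = 100110100011000.


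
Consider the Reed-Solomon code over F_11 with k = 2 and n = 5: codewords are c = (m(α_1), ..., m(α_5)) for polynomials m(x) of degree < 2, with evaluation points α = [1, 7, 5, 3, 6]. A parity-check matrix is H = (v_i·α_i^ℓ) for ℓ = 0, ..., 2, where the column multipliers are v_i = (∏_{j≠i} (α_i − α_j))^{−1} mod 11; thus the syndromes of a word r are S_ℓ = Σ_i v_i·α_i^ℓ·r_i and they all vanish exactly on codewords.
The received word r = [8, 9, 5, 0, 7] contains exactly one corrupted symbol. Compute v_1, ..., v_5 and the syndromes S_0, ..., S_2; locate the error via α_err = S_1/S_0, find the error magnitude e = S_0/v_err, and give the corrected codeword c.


S = (3, 9, 5), error at position 4, error magnitude e = 10, c = [8, 9, 5, 1, 7].

Step 1: column multipliers v_i = (∏_{j≠i}(α_i − α_j))^{−1} mod 11.
  i = 1 (α = 1): (1−7)(1−5)(1−3)(1−6) = (−6)·(−4)·(−2)·(−5) = 240 ≡ 9, so v_1 = 9^{−1} = 5 (mod 11).
  i = 2 (α = 7): (7−1)(7−5)(7−3)(7−6) = 6·2·4·1 = 48 ≡ 4, so v_2 = 4^{−1} = 3 (mod 11).
  i = 3 (α = 5): (5−1)(5−7)(5−3)(5−6) = 4·(−2)·2·(−1) = 16 ≡ 5, so v_3 = 5^{−1} = 9 (mod 11).
  i = 4 (α = 3): (3−1)(3−7)(3−5)(3−6) = 2·(−4)·(−2)·(−3) = −48 ≡ 7, so v_4 = 7^{−1} = 8 (mod 11).
  i = 5 (α = 6): (6−1)(6−7)(6−5)(6−3) = 5·(−1)·1·3 = −15 ≡ 7, so v_5 = 7^{−1} = 8 (mod 11).
  v = [5, 3, 9, 8, 8].
Step 2: syndromes of r = [8, 9, 5, 0, 7] (all sums mod 11).
  S_0 = Σ v_i r_i = 5·8 + 3·9 + 9·5 + 8·0 + 8·7 = 168 ≡ 3.
  S_1 = Σ v_i α_i r_i = 5·1·8 + 3·7·9 + 9·5·5 + 8·3·0 + 8·6·7 = 790 ≡ 9.
  α_i^2 mod 11 = [1, 5, 3, 9, 3].
  S_2 = Σ v_i α_i^2 r_i = 5·1·8 + 3·5·9 + 9·3·5 + 8·9·0 + 8·3·7 = 478 ≡ 5.
  S = (3, 9, 5) ≠ 0, so r is not a codeword (an error is present).
Step 3: locate the error. For a single error e at position i, S_ℓ = v_i·e·α_i^ℓ, so α_err = S_1/S_0.
  S_0^{−1} = 3^{−1} = 4 (mod 11), so α_err = 9·4 = 36 ≡ 3 = α_4. Error position i = 4.
  Consistency check: S_2/S_1 = 5·5 = 25 ≡ 3 = α_err ✓ (single-error assumption holds).
Step 4: error magnitude e = S_0/v_4 = S_0·∏_{j≠4}(α_4 − α_j) = 3·7 = 21 ≡ 10 (mod 11).
Step 5: correct position 4: c_4 = r_4 − e = 0 − 10 ≡ 1 (mod 11). Hence c = [8, 9, 5, 1, 7].
  Check: interpolating c through the α_i gives m(x) = 6 + 2·x (degree < 2) with m(α_i) = c_i for every i, so c is indeed a codeword.


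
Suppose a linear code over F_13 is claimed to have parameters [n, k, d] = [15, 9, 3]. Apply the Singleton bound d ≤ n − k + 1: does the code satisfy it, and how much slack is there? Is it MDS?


Singleton RHS = n − k + 1 = 7, slack = 4, bound satisfied, not MDS.

Singleton bound: d ≤ n − k + 1.
Here n = 15, k = 9, so n − k + 1 = 7.
Given d = 3, check d ≤ 7: YES.
Slack = (n − k + 1) − d = 4.
The code is NOT MDS (slack = 4 > 0).
Description: the claimed parameters are [15, 9, 3]_13; such a code would be non-MDS.


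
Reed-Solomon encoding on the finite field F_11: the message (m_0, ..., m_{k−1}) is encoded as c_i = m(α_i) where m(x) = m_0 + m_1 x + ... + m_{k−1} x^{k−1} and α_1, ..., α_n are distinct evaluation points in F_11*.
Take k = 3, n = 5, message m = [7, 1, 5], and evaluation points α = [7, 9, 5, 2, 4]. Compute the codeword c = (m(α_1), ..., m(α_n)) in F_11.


c = [6, 3, 5, 7, 3]

Message polynomial: m(x) = 7 + 1·x + 5·x^2 (mod 11).
For each evaluation point α_i, compute m(α_i) mod 11:
  α_1 = 7: Horner steps 5 → 3 → 6, so m(7) = 6.
  α_2 = 9: Horner steps 5 → 2 → 3, so m(9) = 3.
  α_3 = 5: Horner steps 5 → 4 → 5, so m(5) = 5.
  α_4 = 2: Horner steps 5 → 0 → 7, so m(2) = 7.
  α_5 = 4: Horner steps 5 → 10 → 3, so m(4) = 3.
Codeword c = [6, 3, 5, 7, 3] ∈ F_11^5.


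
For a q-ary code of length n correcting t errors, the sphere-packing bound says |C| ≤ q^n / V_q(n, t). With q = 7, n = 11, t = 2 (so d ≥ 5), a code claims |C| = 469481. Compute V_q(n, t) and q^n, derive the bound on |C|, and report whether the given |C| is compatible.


V_q(n, t) = 2047, q^n = 1977326743, Hamming bound = 965963, |C| = 469481 ≤ bound (satisfied).

Step 1: Compute V_q(n, t) = Σ_{j=0}^2 C(n, j) (q−1)^j.
  j = 0: C(11,0)·(6)^0 = 1·1 = 1.
  j = 1: C(11,1)·(6)^1 = 11·6 = 66.
  j = 2: C(11,2)·(6)^2 = 55·36 = 1980.
  V_q(n, t) = 1 + 66 + 1980 = 2047.
Step 2: q^n = 7^11 = 1977326743.
Step 3: Hamming bound ⌊q^n / V_q(n,t)⌋ = ⌊1977326743/2047⌋ = 965963.
Step 4: Compare |C| = 469481 to 965963: satisfied.
The claimed |C| lies below the Hamming bound.
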